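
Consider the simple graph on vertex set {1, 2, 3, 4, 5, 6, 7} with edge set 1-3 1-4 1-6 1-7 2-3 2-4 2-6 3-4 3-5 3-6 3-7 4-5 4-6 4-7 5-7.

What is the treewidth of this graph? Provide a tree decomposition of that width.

Treewidth 3.
One such decomposition:
Bags: B1 = {1, 3, 4, 6}  B2 = {1, 3, 4, 7}  B3 = {2, 3, 4, 6}  B4 = {3, 4, 5, 7}
Tree: B1–B2, B1–B3, B2–B4

Each bag holds 4 vertices, so the decomposition has width 3, which upper-bounds the treewidth. Conversely, {1, 3, 4, 6} is a clique of size 4, and the vertices of any clique must share a bag in every tree decomposition; so some bag has ≥ 4 vertices and tw(G) ≥ 3. Combining the bounds, tw(G) = 3.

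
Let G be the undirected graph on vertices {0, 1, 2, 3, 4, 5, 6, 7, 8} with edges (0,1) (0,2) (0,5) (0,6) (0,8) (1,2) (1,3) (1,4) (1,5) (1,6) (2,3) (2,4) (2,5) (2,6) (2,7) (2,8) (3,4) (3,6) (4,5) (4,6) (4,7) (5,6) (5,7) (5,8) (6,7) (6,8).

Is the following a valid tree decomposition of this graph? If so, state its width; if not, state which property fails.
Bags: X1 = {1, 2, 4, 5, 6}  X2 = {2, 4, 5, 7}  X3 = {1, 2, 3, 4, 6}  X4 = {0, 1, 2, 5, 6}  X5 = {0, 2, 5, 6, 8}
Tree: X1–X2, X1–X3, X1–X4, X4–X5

A tree decomposition must satisfy three properties: every vertex lies in some bag; for every edge, both endpoints lie together in some bag; and for every vertex, the bags containing it form a connected subtree. Here edge (6,7) lies in no bag, so the decomposition is invalid.

No — edge (6,7) lies in no bag.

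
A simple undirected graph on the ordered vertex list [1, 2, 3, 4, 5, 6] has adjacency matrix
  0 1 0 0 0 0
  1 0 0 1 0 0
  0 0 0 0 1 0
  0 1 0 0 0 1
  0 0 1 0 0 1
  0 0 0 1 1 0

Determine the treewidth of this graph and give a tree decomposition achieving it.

Treewidth 1.
Bags: B1 = {1, 2}  B2 = {2, 4}  B3 = {4, 6}  B4 = {5, 6}  B5 = {3, 5}
Tree: B1–B2, B2–B3, B3–B4, B4–B5

Every bag has size at most 2, so the width is 2 − 1 = 1 and tw(G) ≤ 1. Any graph with an edge has treewidth ≥ 1, and G has the edge 1–2. Hence tw(G) = 1 exactly.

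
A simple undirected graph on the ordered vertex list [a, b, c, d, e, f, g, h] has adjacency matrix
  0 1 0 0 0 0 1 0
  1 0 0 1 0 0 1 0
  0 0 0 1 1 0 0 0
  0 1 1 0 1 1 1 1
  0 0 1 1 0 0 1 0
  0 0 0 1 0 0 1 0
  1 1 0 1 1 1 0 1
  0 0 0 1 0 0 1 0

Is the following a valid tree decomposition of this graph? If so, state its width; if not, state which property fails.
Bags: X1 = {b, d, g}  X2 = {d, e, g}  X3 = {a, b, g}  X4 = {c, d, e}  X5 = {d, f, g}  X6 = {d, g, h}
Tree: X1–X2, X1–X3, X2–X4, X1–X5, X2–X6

Yes; width 2.

Vertex coverage: the bags together contain {a, b, c, d, e, f, g, h}, the full vertex set. Edge coverage: each edge of G has both endpoints in at least one bag. Running intersection: for every vertex, the bags containing it form a connected subtree. All three properties hold, so this is a valid tree decomposition of width max|bag| − 1 = 2, and hence tw(G) ≤ 2.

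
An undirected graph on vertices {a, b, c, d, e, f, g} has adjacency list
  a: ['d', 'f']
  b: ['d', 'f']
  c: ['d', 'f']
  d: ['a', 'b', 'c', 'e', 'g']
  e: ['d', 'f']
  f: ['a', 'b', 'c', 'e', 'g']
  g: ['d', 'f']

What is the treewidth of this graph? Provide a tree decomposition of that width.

Each bag holds 3 vertices, so the decomposition has width 2, which upper-bounds the treewidth. The edges d–b–f–a–d form a cycle, so G is not a tree and its treewidth is at least 2. Therefore the treewidth is 2.

Treewidth 2.
One such decomposition:
Bags: B1 = {b, d, f}  B2 = {a, d, f}  B3 = {d, e, f}  B4 = {c, d, f}  B5 = {d, f, g}
Tree: B1–B2, B2–B3, B3–B4, B4–B5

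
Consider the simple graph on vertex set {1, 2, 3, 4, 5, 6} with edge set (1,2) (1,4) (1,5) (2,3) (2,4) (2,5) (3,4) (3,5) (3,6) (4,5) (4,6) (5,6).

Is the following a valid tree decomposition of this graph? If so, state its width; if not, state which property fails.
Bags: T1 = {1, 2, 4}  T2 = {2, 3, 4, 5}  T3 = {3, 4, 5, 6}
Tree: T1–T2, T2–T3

A tree decomposition must satisfy three properties: every vertex lies in some bag; for every edge, both endpoints lie together in some bag; and for every vertex, the bags containing it form a connected subtree. Here edge (5,1) lies in no bag, so the decomposition is invalid.

No — edge (5,1) lies in no bag.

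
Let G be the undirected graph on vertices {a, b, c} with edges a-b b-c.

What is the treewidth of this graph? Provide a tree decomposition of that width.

Treewidth 1.
One optimal decomposition is:
Bags: B1 = {a, b}  B2 = {b, c}
Tree: B1–B2

The largest bag has 2 vertices, giving width 1; this decomposition certifies tw(G) ≤ 1. Since G has at least one edge (e.g. b–a), it is not an edgeless graph, so tw(G) ≥ 1. Combining the bounds, tw(G) = 1.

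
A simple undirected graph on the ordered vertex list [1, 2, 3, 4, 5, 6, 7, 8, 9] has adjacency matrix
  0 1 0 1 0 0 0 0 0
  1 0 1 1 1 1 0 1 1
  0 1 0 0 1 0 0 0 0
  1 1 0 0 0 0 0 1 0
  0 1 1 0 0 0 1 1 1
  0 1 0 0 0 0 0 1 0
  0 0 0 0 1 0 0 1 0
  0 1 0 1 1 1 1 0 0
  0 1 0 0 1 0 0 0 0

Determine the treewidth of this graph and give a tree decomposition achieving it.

Each bag holds 3 vertices, so the decomposition has width 2, which upper-bounds the treewidth. On the other hand G contains the 3-clique {1, 2, 4}. A clique must lie in a single bag of any decomposition, so no decomposition can have width below 2. The upper and lower bounds meet at 2, so that is the treewidth.

Treewidth 2.
Bags: B1 = {2, 4, 8}  B2 = {2, 5, 8}  B3 = {1, 2, 4}  B4 = {2, 6, 8}  B5 = {5, 7, 8}  B6 = {2, 5, 9}  B7 = {2, 3, 5}
Tree: B1–B2, B1–B3, B1–B4, B2–B5, B2–B6, B6–B7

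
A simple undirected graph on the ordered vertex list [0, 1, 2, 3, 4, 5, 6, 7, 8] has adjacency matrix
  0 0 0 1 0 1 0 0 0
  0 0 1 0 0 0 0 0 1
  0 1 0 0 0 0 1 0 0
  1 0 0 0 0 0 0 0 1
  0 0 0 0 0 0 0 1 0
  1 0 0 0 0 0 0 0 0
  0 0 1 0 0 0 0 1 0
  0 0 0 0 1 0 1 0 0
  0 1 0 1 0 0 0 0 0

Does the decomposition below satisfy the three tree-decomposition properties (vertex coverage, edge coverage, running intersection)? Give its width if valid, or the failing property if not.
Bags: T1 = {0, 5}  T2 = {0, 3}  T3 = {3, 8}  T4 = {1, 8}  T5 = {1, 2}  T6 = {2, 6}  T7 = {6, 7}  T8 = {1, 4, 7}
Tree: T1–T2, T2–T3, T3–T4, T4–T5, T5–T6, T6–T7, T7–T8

A tree decomposition must satisfy three properties: every vertex lies in some bag; for every edge, both endpoints lie together in some bag; and for every vertex, the bags containing it form a connected subtree. Here bags containing vertex 1 are not connected in the tree, so the decomposition is invalid.

No — bags containing vertex 1 are not connected in the tree.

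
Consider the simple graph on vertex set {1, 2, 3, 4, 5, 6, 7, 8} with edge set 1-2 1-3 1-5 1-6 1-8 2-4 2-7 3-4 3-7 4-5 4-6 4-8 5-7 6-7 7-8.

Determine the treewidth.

3

A width-3 tree decomposition is:
Bags: B1 = {1, 3, 4, 7}  B2 = {1, 4, 5, 7}  B3 = {1, 2, 4, 7}  B4 = {1, 4, 6, 7}  B5 = {1, 4, 7, 8}
Tree: B1–B2, B2–B3, B3–B4, B4–B5
Each bag holds 4 vertices, so the decomposition has width 3, which upper-bounds the treewidth. For the lower bound: the 4 vertex sets {3,4}, {1,5}, {7}, {2} are disjoint, each induces a connected subgraph, and every pair is joined by at least one edge of G. Contracting each set to a single vertex therefore yields K_{4} as a minor, and since treewidth is minor-monotone, tw(G) ≥ tw(K_{4}) = 3. Therefore the treewidth is 3.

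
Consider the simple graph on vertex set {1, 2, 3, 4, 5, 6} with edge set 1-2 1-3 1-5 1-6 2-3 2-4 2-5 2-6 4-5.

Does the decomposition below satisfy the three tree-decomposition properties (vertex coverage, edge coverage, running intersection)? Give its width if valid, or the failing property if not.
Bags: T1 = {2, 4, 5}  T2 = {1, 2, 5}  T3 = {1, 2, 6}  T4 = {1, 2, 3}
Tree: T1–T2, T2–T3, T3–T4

Yes; width 2.

Vertex coverage: the bags together contain {1, 2, 3, 4, 5, 6}, the full vertex set. Edge coverage: each edge of G has both endpoints in at least one bag. Running intersection: for every vertex, the bags containing it form a connected subtree. All three properties hold, so this is a valid tree decomposition of width max|bag| − 1 = 2, and hence tw(G) ≤ 2.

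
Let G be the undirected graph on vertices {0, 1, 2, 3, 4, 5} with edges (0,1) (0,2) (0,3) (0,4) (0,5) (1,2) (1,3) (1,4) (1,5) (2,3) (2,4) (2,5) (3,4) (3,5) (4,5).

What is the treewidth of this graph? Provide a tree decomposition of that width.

Treewidth 5.
One such decomposition:
Bags: B1 = {0, 1, 2, 3, 4, 5}
Tree: (single bag)

A single bag containing all 6 vertices is trivially a valid decomposition of width 5. For the lower bound, the 6 vertices {0, 1, 2, 3, 4, 5} are pairwise adjacent, and any tree decomposition puts a clique entirely inside one bag — forcing width ≥ 5. Hence tw(G) = 5 exactly.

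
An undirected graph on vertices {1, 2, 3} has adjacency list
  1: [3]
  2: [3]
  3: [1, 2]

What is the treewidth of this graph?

A width-1 tree decomposition is:
Bags: B1 = {2, 3}  B2 = {1, 3}
Tree: B1–B2
Every bag has size at most 2, so the width is 2 − 1 = 1 and tw(G) ≤ 1. Since G has at least one edge (e.g. 3–2), it is not an edgeless graph, so tw(G) ≥ 1. Hence tw(G) = 1 exactly.

1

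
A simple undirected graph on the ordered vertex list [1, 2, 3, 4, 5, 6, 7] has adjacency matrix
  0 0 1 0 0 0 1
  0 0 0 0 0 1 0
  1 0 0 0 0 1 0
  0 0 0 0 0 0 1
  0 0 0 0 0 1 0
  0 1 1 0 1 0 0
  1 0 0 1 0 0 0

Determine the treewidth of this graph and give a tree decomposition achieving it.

Treewidth 1.
One optimal decomposition is:
Bags: B1 = {3, 6}  B2 = {1, 3}  B3 = {1, 7}  B4 = {2, 6}  B5 = {5, 6}  B6 = {4, 7}
Tree: B1–B2, B2–B3, B1–B4, B1–B5, B3–B6

Each bag holds 2 vertices, so the decomposition has width 1, which upper-bounds the treewidth. G has an edge, so its treewidth is at least 1. Combining the bounds, tw(G) = 1.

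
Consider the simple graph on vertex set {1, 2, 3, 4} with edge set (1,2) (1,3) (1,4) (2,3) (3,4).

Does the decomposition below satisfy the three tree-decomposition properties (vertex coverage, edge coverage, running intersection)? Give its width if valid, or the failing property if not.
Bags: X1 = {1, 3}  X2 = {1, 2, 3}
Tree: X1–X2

A tree decomposition must satisfy three properties: every vertex lies in some bag; for every edge, both endpoints lie together in some bag; and for every vertex, the bags containing it form a connected subtree. Here vertex 4 appears in no bag, so the decomposition is invalid.

No — vertex 4 appears in no bag.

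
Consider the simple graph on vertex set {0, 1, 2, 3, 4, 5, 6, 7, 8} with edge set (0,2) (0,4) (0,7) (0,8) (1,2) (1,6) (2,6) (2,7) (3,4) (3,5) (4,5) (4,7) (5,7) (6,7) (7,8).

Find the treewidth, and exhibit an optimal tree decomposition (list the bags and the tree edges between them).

Treewidth 2.
One optimal decomposition is:
Bags: B1 = {0, 4, 7}  B2 = {0, 2, 7}  B3 = {4, 5, 7}  B4 = {2, 6, 7}  B5 = {1, 2, 6}  B6 = {3, 4, 5}  B7 = {0, 7, 8}
Tree: B1–B2, B1–B3, B2–B4, B4–B5, B3–B6, B1–B7

Every bag has size at most 3, so the width is 3 − 1 = 2 and tw(G) ≤ 2. For the lower bound, the 3 vertices {1, 2, 6} are pairwise adjacent, and any tree decomposition puts a clique entirely inside one bag — forcing width ≥ 2. Combining the bounds, tw(G) = 2.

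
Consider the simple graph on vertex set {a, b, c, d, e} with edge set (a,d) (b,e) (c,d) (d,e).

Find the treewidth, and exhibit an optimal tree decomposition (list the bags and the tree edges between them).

Treewidth 1.
Bags: B1 = {b, e}  B2 = {d, e}  B3 = {c, d}  B4 = {a, d}
Tree: B1–B2, B2–B3, B3–B4

The largest bag has 2 vertices, giving width 1; this decomposition certifies tw(G) ≤ 1. Since G has at least one edge (e.g. b–e), it is not an edgeless graph, so tw(G) ≥ 1. Hence tw(G) = 1 exactly.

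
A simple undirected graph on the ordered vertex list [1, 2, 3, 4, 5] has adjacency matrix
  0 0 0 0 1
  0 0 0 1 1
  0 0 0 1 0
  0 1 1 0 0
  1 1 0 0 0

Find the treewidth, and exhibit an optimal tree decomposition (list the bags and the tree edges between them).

Each bag holds 2 vertices, so the decomposition has width 1, which upper-bounds the treewidth. Any graph with an edge has treewidth ≥ 1, and G has the edge 3–4. The upper and lower bounds meet at 1, so that is the treewidth.

Treewidth 1.
One optimal decomposition is:
Bags: B1 = {3, 4}  B2 = {2, 4}  B3 = {2, 5}  B4 = {1, 5}
Tree: B1–B2, B2–B3, B3–B4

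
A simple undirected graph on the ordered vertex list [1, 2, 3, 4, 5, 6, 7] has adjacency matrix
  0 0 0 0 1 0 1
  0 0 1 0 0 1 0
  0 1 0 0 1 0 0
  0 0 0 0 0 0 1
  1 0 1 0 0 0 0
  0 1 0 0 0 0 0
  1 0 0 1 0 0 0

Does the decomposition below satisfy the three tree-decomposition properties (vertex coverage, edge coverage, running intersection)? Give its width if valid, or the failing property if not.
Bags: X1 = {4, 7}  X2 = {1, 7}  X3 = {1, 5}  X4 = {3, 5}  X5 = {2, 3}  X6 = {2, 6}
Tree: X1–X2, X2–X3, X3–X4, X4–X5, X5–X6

Yes; width 1.

Vertex coverage: the bags together contain {1, 2, 3, 4, 5, 6, 7}, the full vertex set. Edge coverage: each edge of G has both endpoints in at least one bag. Running intersection: for every vertex, the bags containing it form a connected subtree. All three properties hold, so this is a valid tree decomposition of width max|bag| − 1 = 1, and hence tw(G) ≤ 1.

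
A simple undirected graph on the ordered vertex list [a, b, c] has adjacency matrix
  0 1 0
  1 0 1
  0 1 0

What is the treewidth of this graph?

1

A width-1 tree decomposition is:
Bags: B1 = {a, b}  B2 = {b, c}
Tree: B1–B2
Each bag holds 2 vertices, so the decomposition has width 1, which upper-bounds the treewidth. G has an edge, so its treewidth is at least 1. Therefore the treewidth is 1.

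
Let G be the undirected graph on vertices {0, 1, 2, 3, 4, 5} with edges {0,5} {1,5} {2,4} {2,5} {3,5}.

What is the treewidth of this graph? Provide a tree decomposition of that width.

The largest bag has 2 vertices, giving width 1; this decomposition certifies tw(G) ≤ 1. Since G has at least one edge (e.g. 2–5), it is not an edgeless graph, so tw(G) ≥ 1. The upper and lower bounds meet at 1, so that is the treewidth.

Treewidth 1.
Bags: B1 = {2, 5}  B2 = {3, 5}  B3 = {2, 4}  B4 = {1, 5}  B5 = {0, 5}
Tree: B1–B2, B1–B3, B1–B4, B2–B5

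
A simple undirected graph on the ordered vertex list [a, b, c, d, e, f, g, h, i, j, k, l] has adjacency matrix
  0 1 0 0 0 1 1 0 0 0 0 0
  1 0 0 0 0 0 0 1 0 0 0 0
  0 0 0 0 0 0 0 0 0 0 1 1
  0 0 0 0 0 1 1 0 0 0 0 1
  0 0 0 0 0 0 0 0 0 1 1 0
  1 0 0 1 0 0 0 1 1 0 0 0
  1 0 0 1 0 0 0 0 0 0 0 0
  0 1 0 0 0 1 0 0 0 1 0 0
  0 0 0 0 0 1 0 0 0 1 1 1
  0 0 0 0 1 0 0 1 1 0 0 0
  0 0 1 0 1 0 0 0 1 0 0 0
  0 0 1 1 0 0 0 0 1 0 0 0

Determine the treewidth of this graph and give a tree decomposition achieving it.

Treewidth 3.
One optimal decomposition is:
Bags: B1 = {a, b, g, h}  B2 = {a, f, g, h}  B3 = {d, f, g, h}  B4 = {d, f, h, j}  B5 = {d, f, i, j}  B6 = {d, i, j, l}  B7 = {e, i, j, l}  B8 = {e, i, k, l}  B9 = {c, e, k, l}
Tree: B1–B2, B2–B3, B3–B4, B4–B5, B5–B6, B6–B7, B7–B8, B8–B9

Each bag holds 4 vertices, so the decomposition has width 3, which upper-bounds the treewidth. For the lower bound: the 4 vertex sets {a,b,g}, {h}, {f}, {d,i,j,l} are disjoint, each induces a connected subgraph, and every pair is joined by at least one edge of G. Contracting each set to a single vertex therefore yields K_{4} as a minor, and since treewidth is minor-monotone, tw(G) ≥ tw(K_{4}) = 3. Hence tw(G) = 3 exactly.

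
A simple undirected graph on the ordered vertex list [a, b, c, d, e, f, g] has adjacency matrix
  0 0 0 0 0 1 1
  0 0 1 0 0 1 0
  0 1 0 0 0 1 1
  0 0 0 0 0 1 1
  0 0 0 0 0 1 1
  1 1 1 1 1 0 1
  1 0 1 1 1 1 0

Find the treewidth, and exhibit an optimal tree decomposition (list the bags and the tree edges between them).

Every bag has size at most 3, so the width is 3 − 1 = 2 and tw(G) ≤ 2. On the other hand G contains the 3-clique {d, f, g}. A clique must lie in a single bag of any decomposition, so no decomposition can have width below 2. The upper and lower bounds meet at 2, so that is the treewidth.

Treewidth 2.
One such decomposition:
Bags: B1 = {c, f, g}  B2 = {a, f, g}  B3 = {d, f, g}  B4 = {b, c, f}  B5 = {e, f, g}
Tree: B1–B2, B2–B3, B1–B4, B3–B5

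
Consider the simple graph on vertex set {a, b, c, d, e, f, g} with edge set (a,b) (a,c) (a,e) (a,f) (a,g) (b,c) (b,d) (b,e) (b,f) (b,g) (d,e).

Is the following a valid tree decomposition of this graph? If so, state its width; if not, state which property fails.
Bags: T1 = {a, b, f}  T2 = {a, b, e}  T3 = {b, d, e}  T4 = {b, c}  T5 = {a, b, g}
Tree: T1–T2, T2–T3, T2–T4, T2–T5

No — edge (a,c) lies in no bag.

A tree decomposition must satisfy three properties: every vertex lies in some bag; for every edge, both endpoints lie together in some bag; and for every vertex, the bags containing it form a connected subtree. Here edge (a,c) lies in no bag, so the decomposition is invalid.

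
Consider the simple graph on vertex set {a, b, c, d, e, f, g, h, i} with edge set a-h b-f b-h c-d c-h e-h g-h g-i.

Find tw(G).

1

A width-1 tree decomposition is:
Bags: B1 = {b, h}  B2 = {c, h}  B3 = {a, h}  B4 = {g, h}  B5 = {e, h}  B6 = {g, i}  B7 = {b, f}  B8 = {c, d}
Tree: B1–B2, B1–B3, B1–B4, B1–B5, B4–B6, B1–B7, B2–B8
The largest bag has 2 vertices, giving width 1; this decomposition certifies tw(G) ≤ 1. G has an edge, so its treewidth is at least 1. The upper and lower bounds meet at 1, so that is the treewidth.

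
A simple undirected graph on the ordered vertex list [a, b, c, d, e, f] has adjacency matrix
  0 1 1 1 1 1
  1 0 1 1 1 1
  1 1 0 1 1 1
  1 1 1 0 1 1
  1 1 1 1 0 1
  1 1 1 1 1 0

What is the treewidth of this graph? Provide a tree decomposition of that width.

Treewidth 5.
Bags: B1 = {a, b, c, d, e, f}
Tree: (single bag)

A single bag containing all 6 vertices is trivially a valid decomposition of width 5. For the lower bound, the 6 vertices {a, b, c, d, e, f} are pairwise adjacent, and any tree decomposition puts a clique entirely inside one bag — forcing width ≥ 5. Therefore the treewidth is 5.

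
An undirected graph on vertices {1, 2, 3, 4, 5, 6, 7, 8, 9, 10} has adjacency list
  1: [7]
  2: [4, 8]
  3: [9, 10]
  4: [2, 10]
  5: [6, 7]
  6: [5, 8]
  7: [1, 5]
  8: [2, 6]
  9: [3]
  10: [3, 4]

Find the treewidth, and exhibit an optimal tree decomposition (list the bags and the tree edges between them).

Every bag has size at most 2, so the width is 2 − 1 = 1 and tw(G) ≤ 1. G has an edge, so its treewidth is at least 1. Hence tw(G) = 1 exactly.

Treewidth 1.
Bags: B1 = {1, 7}  B2 = {5, 7}  B3 = {5, 6}  B4 = {6, 8}  B5 = {2, 8}  B6 = {2, 4}  B7 = {4, 10}  B8 = {3, 10}  B9 = {3, 9}
Tree: B1–B2, B2–B3, B3–B4, B4–B5, B5–B6, B6–B7, B7–B8, B8–B9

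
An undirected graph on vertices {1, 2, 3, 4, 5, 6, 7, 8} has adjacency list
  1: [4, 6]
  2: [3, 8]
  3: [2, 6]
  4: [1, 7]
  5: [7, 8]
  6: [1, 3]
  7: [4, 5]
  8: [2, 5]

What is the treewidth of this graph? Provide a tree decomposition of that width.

Treewidth 2.
Bags: B1 = {2, 3, 8}  B2 = {3, 6, 8}  B3 = {1, 6, 8}  B4 = {1, 4, 8}  B5 = {4, 7, 8}  B6 = {5, 7, 8}
Tree: B1–B2, B2–B3, B3–B4, B4–B5, B5–B6

Every bag has size at most 3, so the width is 3 − 1 = 2 and tw(G) ≤ 2. The edges 8–2–3–6–1–4–7–5–8 form a cycle, so G is not a tree and its treewidth is at least 2. Therefore the treewidth is 2.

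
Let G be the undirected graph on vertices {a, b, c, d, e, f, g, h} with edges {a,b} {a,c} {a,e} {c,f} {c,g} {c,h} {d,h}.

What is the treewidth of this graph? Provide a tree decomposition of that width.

Treewidth 1.
One optimal decomposition is:
Bags: B1 = {d, h}  B2 = {c, h}  B3 = {a, c}  B4 = {c, f}  B5 = {c, g}  B6 = {a, b}  B7 = {a, e}
Tree: B1–B2, B2–B3, B3–B4, B4–B5, B3–B6, B3–B7

Every bag has size at most 2, so the width is 2 − 1 = 1 and tw(G) ≤ 1. Any graph with an edge has treewidth ≥ 1, and G has the edge d–h. Therefore the treewidth is 1.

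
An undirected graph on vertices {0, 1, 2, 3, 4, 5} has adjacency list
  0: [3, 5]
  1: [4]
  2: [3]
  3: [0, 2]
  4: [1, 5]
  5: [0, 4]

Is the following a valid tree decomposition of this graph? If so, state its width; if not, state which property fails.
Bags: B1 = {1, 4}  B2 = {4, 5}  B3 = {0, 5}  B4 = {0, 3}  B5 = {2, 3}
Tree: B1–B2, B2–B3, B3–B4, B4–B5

Yes; width 1.

Vertex coverage: the bags together contain {0, 1, 2, 3, 4, 5}, the full vertex set. Edge coverage: each edge of G has both endpoints in at least one bag. Running intersection: for every vertex, the bags containing it form a connected subtree. All three properties hold, so this is a valid tree decomposition of width max|bag| − 1 = 1, and hence tw(G) ≤ 1.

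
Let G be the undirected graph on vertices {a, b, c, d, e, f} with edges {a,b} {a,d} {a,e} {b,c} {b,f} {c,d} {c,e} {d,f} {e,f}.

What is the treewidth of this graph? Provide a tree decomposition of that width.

Treewidth 3.
Bags: B1 = {b, d, e, f}  B2 = {b, c, d, e}  B3 = {a, b, d, e}
Tree: B1–B2, B2–B3

The largest bag has 4 vertices, giving width 3; this decomposition certifies tw(G) ≤ 3. For the lower bound: the 4 vertex sets {b,f}, {c,e}, {d}, {a} are disjoint, each induces a connected subgraph, and every pair is joined by at least one edge of G. Contracting each set to a single vertex therefore yields K_{4} as a minor, and since treewidth is minor-monotone, tw(G) ≥ tw(K_{4}) = 3. Hence tw(G) = 3 exactly.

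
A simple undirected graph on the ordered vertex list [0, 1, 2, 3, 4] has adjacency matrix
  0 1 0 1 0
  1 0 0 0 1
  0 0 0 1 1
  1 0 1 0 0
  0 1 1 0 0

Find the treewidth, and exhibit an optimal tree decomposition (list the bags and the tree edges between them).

Treewidth 2.
Bags: B1 = {0, 1, 4}  B2 = {0, 3, 4}  B3 = {2, 3, 4}
Tree: B1–B2, B2–B3

Every bag has size at most 3, so the width is 3 − 1 = 2 and tw(G) ≤ 2. The edges 4–1–0–3–2–4 form a cycle, so G is not a tree and its treewidth is at least 2. The upper and lower bounds meet at 2, so that is the treewidth.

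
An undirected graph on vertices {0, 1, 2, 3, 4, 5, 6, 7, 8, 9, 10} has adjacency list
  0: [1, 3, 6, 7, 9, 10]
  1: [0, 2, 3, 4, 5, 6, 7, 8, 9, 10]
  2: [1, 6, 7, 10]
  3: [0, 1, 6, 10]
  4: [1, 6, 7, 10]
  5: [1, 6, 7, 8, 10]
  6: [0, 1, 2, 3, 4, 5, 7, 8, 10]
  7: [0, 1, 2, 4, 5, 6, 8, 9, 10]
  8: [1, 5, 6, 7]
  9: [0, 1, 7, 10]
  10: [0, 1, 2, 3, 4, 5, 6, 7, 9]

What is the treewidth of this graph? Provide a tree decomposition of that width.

Each bag holds 5 vertices, so the decomposition has width 4, which upper-bounds the treewidth. For the lower bound, the 5 vertices {0, 1, 7, 9, 10} are pairwise adjacent, and any tree decomposition puts a clique entirely inside one bag — forcing width ≥ 4. Therefore the treewidth is 4.

Treewidth 4.
One such decomposition:
Bags: B1 = {0, 1, 3, 6, 10}  B2 = {0, 1, 6, 7, 10}  B3 = {1, 5, 6, 7, 10}  B4 = {0, 1, 7, 9, 10}  B5 = {1, 4, 6, 7, 10}  B6 = {1, 5, 6, 7, 8}  B7 = {1, 2, 6, 7, 10}
Tree: B1–B2, B2–B3, B2–B4, B3–B5, B3–B6, B2–B7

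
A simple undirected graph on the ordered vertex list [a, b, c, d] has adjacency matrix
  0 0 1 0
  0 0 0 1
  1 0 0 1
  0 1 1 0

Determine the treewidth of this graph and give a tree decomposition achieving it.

The largest bag has 2 vertices, giving width 1; this decomposition certifies tw(G) ≤ 1. Since G has at least one edge (e.g. a–c), it is not an edgeless graph, so tw(G) ≥ 1. Hence tw(G) = 1 exactly.

Treewidth 1.
Bags: B1 = {a, c}  B2 = {c, d}  B3 = {b, d}
Tree: B1–B2, B2–B3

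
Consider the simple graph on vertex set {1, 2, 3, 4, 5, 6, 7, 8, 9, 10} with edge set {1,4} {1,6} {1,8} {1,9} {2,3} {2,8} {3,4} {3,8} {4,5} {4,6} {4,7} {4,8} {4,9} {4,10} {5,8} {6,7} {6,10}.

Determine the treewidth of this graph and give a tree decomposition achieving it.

Each bag holds 3 vertices, so the decomposition has width 2, which upper-bounds the treewidth. For the lower bound, the 3 vertices {2, 3, 8} are pairwise adjacent, and any tree decomposition puts a clique entirely inside one bag — forcing width ≥ 2. Therefore the treewidth is 2.

Treewidth 2.
Bags: B1 = {4, 5, 8}  B2 = {3, 4, 8}  B3 = {2, 3, 8}  B4 = {1, 4, 8}  B5 = {1, 4, 9}  B6 = {1, 4, 6}  B7 = {4, 6, 7}  B8 = {4, 6, 10}
Tree: B1–B2, B2–B3, B1–B4, B4–B5, B4–B6, B6–B7, B7–B8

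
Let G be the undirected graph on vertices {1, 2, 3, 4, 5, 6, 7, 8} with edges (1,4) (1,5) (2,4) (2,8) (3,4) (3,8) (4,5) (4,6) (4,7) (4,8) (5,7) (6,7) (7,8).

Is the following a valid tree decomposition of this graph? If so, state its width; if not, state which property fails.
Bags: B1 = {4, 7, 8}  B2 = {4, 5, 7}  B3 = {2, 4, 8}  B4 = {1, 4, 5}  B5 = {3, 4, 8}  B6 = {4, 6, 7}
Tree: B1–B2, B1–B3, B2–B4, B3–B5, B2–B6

Yes; width 2.

Checking the three conditions: (i) the bags cover all of {1, 2, 3, 4, 5, 6, 7, 8}; (ii) for each edge, some bag contains both endpoints; (iii) the bags containing any fixed vertex form a subtree. All hold, so the decomposition is valid with width 3 − 1 = 2.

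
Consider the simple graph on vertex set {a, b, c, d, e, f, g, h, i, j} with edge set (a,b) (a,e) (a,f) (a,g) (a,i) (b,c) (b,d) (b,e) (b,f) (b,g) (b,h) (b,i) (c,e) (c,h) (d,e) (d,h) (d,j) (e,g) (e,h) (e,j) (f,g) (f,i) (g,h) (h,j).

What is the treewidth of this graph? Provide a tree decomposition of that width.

Treewidth 3.
Bags: B1 = {a, b, f, g}  B2 = {a, b, e, g}  B3 = {a, b, f, i}  B4 = {b, e, g, h}  B5 = {b, d, e, h}  B6 = {d, e, h, j}  B7 = {b, c, e, h}
Tree: B1–B2, B1–B3, B2–B4, B4–B5, B5–B6, B5–B7

Every bag has size at most 4, so the width is 4 − 1 = 3 and tw(G) ≤ 3. On the other hand G contains the 4-clique {d, e, h, j}. A clique must lie in a single bag of any decomposition, so no decomposition can have width below 3. Combining the bounds, tw(G) = 3.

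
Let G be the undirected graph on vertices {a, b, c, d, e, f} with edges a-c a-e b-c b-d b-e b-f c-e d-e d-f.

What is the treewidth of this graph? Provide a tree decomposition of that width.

Treewidth 2.
Bags: B1 = {b, c, e}  B2 = {b, d, e}  B3 = {a, c, e}  B4 = {b, d, f}
Tree: B1–B2, B1–B3, B2–B4

Each bag holds 3 vertices, so the decomposition has width 2, which upper-bounds the treewidth. For the lower bound, the 3 vertices {b, d, e} are pairwise adjacent, and any tree decomposition puts a clique entirely inside one bag — forcing width ≥ 2. Combining the bounds, tw(G) = 2.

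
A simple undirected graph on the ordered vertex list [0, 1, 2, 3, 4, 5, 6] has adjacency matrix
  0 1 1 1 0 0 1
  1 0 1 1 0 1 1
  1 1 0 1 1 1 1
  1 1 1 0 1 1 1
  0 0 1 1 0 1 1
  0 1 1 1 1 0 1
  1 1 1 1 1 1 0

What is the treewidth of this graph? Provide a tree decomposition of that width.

Treewidth 4.
One optimal decomposition is:
Bags: B1 = {1, 2, 3, 5, 6}  B2 = {2, 3, 4, 5, 6}  B3 = {0, 1, 2, 3, 6}
Tree: B1–B2, B1–B3

Each bag holds 5 vertices, so the decomposition has width 4, which upper-bounds the treewidth. Conversely, {0, 1, 2, 3, 6} is a clique of size 5, and the vertices of any clique must share a bag in every tree decomposition; so some bag has ≥ 5 vertices and tw(G) ≥ 4. Therefore the treewidth is 4.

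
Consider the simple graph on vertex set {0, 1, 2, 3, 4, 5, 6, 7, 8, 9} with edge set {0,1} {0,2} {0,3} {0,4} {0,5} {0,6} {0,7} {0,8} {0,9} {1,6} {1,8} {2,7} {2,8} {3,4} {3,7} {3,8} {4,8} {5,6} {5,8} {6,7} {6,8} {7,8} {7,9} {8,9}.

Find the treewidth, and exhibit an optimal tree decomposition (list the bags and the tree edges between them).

Treewidth 3.
Bags: B1 = {0, 6, 7, 8}  B2 = {0, 2, 7, 8}  B3 = {0, 5, 6, 8}  B4 = {0, 3, 7, 8}  B5 = {0, 7, 8, 9}  B6 = {0, 3, 4, 8}  B7 = {0, 1, 6, 8}
Tree: B1–B2, B1–B3, B2–B4, B2–B5, B4–B6, B3–B7

Every bag has size at most 4, so the width is 4 − 1 = 3 and tw(G) ≤ 3. For the lower bound, the 4 vertices {0, 1, 6, 8} are pairwise adjacent, and any tree decomposition puts a clique entirely inside one bag — forcing width ≥ 3. Hence tw(G) = 3 exactly.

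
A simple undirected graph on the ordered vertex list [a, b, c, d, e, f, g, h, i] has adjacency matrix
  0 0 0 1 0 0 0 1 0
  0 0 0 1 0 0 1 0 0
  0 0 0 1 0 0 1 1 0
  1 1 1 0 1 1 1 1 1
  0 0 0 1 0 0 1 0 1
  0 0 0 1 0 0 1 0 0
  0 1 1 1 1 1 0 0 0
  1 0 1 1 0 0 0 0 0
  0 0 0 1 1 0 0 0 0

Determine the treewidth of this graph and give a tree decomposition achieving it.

Treewidth 2.
One optimal decomposition is:
Bags: B1 = {c, d, g}  B2 = {d, f, g}  B3 = {d, e, g}  B4 = {d, e, i}  B5 = {b, d, g}  B6 = {c, d, h}  B7 = {a, d, h}
Tree: B1–B2, B2–B3, B3–B4, B3–B5, B1–B6, B6–B7

Every bag has size at most 3, so the width is 3 − 1 = 2 and tw(G) ≤ 2. On the other hand G contains the 3-clique {d, e, g}. A clique must lie in a single bag of any decomposition, so no decomposition can have width below 2. Combining the bounds, tw(G) = 2.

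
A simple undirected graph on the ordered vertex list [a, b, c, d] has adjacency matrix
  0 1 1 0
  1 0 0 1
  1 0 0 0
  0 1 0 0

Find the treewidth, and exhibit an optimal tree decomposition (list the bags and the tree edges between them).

Treewidth 1.
One optimal decomposition is:
Bags: B1 = {a, b}  B2 = {b, d}  B3 = {a, c}
Tree: B1–B2, B1–B3

Each bag holds 2 vertices, so the decomposition has width 1, which upper-bounds the treewidth. Since G has at least one edge (e.g. b–a), it is not an edgeless graph, so tw(G) ≥ 1. The upper and lower bounds meet at 1, so that is the treewidth.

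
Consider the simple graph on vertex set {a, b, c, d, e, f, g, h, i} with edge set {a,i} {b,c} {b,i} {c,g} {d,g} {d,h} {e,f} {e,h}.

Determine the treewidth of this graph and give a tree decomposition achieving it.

Treewidth 1.
One optimal decomposition is:
Bags: B1 = {e, f}  B2 = {e, h}  B3 = {d, h}  B4 = {d, g}  B5 = {c, g}  B6 = {b, c}  B7 = {b, i}  B8 = {a, i}
Tree: B1–B2, B2–B3, B3–B4, B4–B5, B5–B6, B6–B7, B7–B8

The largest bag has 2 vertices, giving width 1; this decomposition certifies tw(G) ≤ 1. G has an edge, so its treewidth is at least 1. Therefore the treewidth is 1.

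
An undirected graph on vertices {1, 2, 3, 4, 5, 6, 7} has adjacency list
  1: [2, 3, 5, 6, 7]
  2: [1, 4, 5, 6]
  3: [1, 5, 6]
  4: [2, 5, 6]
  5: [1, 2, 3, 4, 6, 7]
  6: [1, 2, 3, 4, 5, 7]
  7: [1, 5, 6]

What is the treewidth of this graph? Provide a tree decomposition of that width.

Each bag holds 4 vertices, so the decomposition has width 3, which upper-bounds the treewidth. For the lower bound, the 4 vertices {1, 2, 5, 6} are pairwise adjacent, and any tree decomposition puts a clique entirely inside one bag — forcing width ≥ 3. The upper and lower bounds meet at 3, so that is the treewidth.

Treewidth 3.
Bags: B1 = {1, 2, 5, 6}  B2 = {1, 3, 5, 6}  B3 = {1, 5, 6, 7}  B4 = {2, 4, 5, 6}
Tree: B1–B2, B2–B3, B1–B4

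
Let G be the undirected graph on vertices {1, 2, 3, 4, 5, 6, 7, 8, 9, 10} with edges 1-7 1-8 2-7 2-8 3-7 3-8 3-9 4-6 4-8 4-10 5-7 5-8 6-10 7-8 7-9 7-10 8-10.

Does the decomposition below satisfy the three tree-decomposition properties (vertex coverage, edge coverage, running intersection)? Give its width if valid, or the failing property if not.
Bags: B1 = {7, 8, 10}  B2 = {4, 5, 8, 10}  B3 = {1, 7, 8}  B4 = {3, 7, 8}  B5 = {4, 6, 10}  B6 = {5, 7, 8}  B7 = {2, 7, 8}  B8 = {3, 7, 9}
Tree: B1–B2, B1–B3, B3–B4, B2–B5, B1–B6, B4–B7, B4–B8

No — bags containing vertex 5 are not connected in the tree.

A tree decomposition must satisfy three properties: every vertex lies in some bag; for every edge, both endpoints lie together in some bag; and for every vertex, the bags containing it form a connected subtree. Here bags containing vertex 5 are not connected in the tree, so the decomposition is invalid.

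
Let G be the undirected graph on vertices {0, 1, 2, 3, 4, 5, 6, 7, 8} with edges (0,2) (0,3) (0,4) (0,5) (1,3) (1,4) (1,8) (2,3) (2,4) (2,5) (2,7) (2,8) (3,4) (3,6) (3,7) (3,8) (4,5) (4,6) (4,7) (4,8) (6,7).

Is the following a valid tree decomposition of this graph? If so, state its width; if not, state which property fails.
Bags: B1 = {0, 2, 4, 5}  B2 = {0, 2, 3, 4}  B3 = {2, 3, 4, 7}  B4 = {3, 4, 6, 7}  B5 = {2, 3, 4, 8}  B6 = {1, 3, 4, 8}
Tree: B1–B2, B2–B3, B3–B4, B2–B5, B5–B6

Yes; width 3.

Vertex coverage: the bags together contain {0, 1, 2, 3, 4, 5, 6, 7, 8}, the full vertex set. Edge coverage: each edge of G has both endpoints in at least one bag. Running intersection: for every vertex, the bags containing it form a connected subtree. All three properties hold, so this is a valid tree decomposition of width max|bag| − 1 = 3, and hence tw(G) ≤ 3.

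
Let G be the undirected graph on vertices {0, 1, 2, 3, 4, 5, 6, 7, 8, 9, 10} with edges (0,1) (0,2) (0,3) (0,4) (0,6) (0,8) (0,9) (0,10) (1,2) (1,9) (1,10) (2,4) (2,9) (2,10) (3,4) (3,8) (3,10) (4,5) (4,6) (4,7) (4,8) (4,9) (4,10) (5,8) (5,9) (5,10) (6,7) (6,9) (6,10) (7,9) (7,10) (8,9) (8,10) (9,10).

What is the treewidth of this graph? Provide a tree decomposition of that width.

The largest bag has 5 vertices, giving width 4; this decomposition certifies tw(G) ≤ 4. On the other hand G contains the 5-clique {0, 1, 2, 9, 10}. A clique must lie in a single bag of any decomposition, so no decomposition can have width below 4. The upper and lower bounds meet at 4, so that is the treewidth.

Treewidth 4.
One optimal decomposition is:
Bags: B1 = {0, 1, 2, 9, 10}  B2 = {0, 2, 4, 9, 10}  B3 = {0, 4, 8, 9, 10}  B4 = {4, 5, 8, 9, 10}  B5 = {0, 4, 6, 9, 10}  B6 = {4, 6, 7, 9, 10}  B7 = {0, 3, 4, 8, 10}
Tree: B1–B2, B2–B3, B3–B4, B3–B5, B5–B6, B3–B7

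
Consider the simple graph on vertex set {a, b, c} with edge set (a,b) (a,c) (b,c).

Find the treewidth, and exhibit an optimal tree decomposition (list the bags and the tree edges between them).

A single bag containing all 3 vertices is trivially a valid decomposition of width 2. Conversely, {a, b, c} is a clique of size 3, and the vertices of any clique must share a bag in every tree decomposition; so some bag has ≥ 3 vertices and tw(G) ≥ 2. Hence tw(G) = 2 exactly.

Treewidth 2.
Bags: B1 = {a, b, c}
Tree: (single bag)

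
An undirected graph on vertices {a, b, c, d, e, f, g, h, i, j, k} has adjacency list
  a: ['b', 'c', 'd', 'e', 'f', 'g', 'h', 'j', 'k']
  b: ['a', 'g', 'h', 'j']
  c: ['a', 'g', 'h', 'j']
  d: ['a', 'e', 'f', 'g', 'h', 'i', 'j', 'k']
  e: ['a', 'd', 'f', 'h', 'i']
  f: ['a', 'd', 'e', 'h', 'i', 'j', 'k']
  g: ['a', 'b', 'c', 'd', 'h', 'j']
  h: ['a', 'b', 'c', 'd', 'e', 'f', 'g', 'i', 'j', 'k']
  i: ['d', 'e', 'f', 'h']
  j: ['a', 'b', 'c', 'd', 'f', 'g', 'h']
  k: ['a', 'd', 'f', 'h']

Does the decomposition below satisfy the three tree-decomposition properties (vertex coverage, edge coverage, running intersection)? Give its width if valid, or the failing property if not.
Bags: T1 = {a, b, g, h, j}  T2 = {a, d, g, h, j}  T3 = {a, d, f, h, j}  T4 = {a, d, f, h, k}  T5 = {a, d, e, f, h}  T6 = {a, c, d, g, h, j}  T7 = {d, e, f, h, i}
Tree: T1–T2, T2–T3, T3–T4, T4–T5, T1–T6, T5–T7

No — bags containing vertex d are not connected in the tree.

A tree decomposition must satisfy three properties: every vertex lies in some bag; for every edge, both endpoints lie together in some bag; and for every vertex, the bags containing it form a connected subtree. Here bags containing vertex d are not connected in the tree, so the decomposition is invalid.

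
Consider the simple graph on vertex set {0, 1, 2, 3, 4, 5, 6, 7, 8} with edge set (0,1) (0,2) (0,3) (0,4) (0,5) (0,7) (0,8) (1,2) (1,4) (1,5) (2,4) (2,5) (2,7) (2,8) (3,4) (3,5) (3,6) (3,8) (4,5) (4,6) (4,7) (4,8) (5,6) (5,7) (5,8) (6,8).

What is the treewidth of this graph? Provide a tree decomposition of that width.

Treewidth 4.
Bags: B1 = {0, 2, 4, 5, 8}  B2 = {0, 3, 4, 5, 8}  B3 = {0, 2, 4, 5, 7}  B4 = {3, 4, 5, 6, 8}  B5 = {0, 1, 2, 4, 5}
Tree: B1–B2, B1–B3, B2–B4, B3–B5

Every bag has size at most 5, so the width is 5 − 1 = 4 and tw(G) ≤ 4. On the other hand G contains the 5-clique {0, 2, 4, 5, 8}. A clique must lie in a single bag of any decomposition, so no decomposition can have width below 4. Therefore the treewidth is 4.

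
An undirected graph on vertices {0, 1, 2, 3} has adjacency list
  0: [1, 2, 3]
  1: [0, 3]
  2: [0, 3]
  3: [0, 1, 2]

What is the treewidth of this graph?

2

A width-2 tree decomposition is:
Bags: B1 = {0, 2, 3}  B2 = {0, 1, 3}
Tree: B1–B2
Each bag holds 3 vertices, so the decomposition has width 2, which upper-bounds the treewidth. For the lower bound, the 3 vertices {0, 1, 3} are pairwise adjacent, and any tree decomposition puts a clique entirely inside one bag — forcing width ≥ 2. Therefore the treewidth is 2.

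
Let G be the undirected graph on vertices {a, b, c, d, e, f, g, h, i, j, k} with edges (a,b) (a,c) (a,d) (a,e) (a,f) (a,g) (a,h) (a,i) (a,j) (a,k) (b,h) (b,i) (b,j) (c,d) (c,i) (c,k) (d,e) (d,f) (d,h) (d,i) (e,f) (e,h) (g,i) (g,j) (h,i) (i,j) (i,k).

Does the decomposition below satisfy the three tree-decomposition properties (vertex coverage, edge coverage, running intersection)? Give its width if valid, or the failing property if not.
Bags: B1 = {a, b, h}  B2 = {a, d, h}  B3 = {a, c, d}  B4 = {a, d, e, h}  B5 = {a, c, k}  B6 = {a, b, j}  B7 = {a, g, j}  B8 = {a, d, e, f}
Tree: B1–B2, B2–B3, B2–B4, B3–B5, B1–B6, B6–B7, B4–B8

No — vertex i appears in no bag.

A tree decomposition must satisfy three properties: every vertex lies in some bag; for every edge, both endpoints lie together in some bag; and for every vertex, the bags containing it form a connected subtree. Here vertex i appears in no bag, so the decomposition is invalid.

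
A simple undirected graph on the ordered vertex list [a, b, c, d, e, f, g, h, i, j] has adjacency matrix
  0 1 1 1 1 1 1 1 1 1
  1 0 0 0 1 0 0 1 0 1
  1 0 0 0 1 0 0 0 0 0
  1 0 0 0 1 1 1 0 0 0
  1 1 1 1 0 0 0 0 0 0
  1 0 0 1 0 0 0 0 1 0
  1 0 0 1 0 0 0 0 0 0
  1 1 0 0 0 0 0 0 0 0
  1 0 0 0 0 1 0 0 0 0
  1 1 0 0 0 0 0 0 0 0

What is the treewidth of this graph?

2

A width-2 tree decomposition is:
Bags: B1 = {a, d, f}  B2 = {a, d, e}  B3 = {a, b, e}  B4 = {a, d, g}  B5 = {a, b, h}  B6 = {a, f, i}  B7 = {a, b, j}  B8 = {a, c, e}
Tree: B1–B2, B2–B3, B2–B4, B3–B5, B1–B6, B3–B7, B3–B8
The largest bag has 3 vertices, giving width 2; this decomposition certifies tw(G) ≤ 2. For the lower bound, the 3 vertices {a, d, g} are pairwise adjacent, and any tree decomposition puts a clique entirely inside one bag — forcing width ≥ 2. The upper and lower bounds meet at 2, so that is the treewidth.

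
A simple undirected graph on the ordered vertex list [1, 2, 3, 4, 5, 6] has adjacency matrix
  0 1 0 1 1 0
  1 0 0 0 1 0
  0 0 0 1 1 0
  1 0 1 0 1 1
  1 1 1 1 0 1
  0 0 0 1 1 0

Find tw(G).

2

A width-2 tree decomposition is:
Bags: B1 = {1, 4, 5}  B2 = {4, 5, 6}  B3 = {3, 4, 5}  B4 = {1, 2, 5}
Tree: B1–B2, B2–B3, B1–B4
Each bag holds 3 vertices, so the decomposition has width 2, which upper-bounds the treewidth. Conversely, {1, 2, 5} is a clique of size 3, and the vertices of any clique must share a bag in every tree decomposition; so some bag has ≥ 3 vertices and tw(G) ≥ 2. Combining the bounds, tw(G) = 2.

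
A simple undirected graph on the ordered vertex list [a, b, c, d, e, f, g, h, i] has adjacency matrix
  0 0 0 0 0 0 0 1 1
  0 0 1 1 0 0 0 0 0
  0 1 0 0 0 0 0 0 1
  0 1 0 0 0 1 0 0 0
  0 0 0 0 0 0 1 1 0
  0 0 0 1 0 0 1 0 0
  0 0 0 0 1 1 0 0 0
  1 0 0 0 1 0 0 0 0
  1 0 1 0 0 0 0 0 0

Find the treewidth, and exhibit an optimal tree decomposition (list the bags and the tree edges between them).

Treewidth 2.
One such decomposition:
Bags: B1 = {e, g, h}  B2 = {f, g, h}  B3 = {d, f, h}  B4 = {b, d, h}  B5 = {b, c, h}  B6 = {c, h, i}  B7 = {a, h, i}
Tree: B1–B2, B2–B3, B3–B4, B4–B5, B5–B6, B6–B7

The largest bag has 3 vertices, giving width 2; this decomposition certifies tw(G) ≤ 2. For the lower bound, G contains the cycle h–e–g–f–d–b–c–i–a–h, so G is not a forest; only forests have treewidth ≤ 1, hence tw(G) ≥ 2. Hence tw(G) = 2 exactly.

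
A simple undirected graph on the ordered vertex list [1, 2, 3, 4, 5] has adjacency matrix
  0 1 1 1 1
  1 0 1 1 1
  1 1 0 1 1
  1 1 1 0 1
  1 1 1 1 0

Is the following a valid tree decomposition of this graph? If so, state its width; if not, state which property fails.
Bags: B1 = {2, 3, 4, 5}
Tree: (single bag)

No — vertex 1 appears in no bag.

A tree decomposition must satisfy three properties: every vertex lies in some bag; for every edge, both endpoints lie together in some bag; and for every vertex, the bags containing it form a connected subtree. Here vertex 1 appears in no bag, so the decomposition is invalid.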